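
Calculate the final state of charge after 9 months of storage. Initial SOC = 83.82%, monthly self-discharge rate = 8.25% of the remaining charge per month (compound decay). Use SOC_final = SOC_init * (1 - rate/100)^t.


decay = (1 - 8.25/100)^9 = 0.46074
SOC_final = 83.82 * 0.46074 = 38.62%

38.62%


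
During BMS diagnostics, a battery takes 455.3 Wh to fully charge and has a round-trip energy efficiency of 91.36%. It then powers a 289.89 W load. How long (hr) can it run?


Step 1: E_discharge = eta/100 * E_charge = 91.36/100 * 455.3 = 415.96 Wh
Step 2: t = E_discharge / P = 415.96 / 289.89 = 1.435 hr

1.435 hr


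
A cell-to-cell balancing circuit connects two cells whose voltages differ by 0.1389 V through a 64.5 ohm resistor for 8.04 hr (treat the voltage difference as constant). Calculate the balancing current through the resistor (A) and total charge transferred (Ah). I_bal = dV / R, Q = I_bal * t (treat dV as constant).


First, Ohm's law: I_bal = 0.1389 V / 64.5 ohm = 0.0021535 A
Then Q = I * t = 0.0021535 A * 8.04 hr = 0.01731 Ah

I=0.0021535 A, Q=0.01731 Ah


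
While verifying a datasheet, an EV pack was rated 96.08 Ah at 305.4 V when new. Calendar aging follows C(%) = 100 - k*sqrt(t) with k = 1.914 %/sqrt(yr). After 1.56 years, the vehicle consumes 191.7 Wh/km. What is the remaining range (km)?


Step 1: capacity retention = 100 - 1.914 * sqrt(1.56) = 100 - 1.914 * 1.249 = 97.609%
Step 2: C_now = 96.08 * 97.609/100 = 93.783 Ah
Step 3: E_pack = V * C_now = 305.4 * 93.783 = 28641 Wh
Step 4: range = E_pack / consumption = 28641 / 191.7 = 149.4 km

149.4 km


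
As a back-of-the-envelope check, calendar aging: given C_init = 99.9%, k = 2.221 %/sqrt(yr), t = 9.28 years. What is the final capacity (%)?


sqrt(t) = sqrt(9.28) = 3.0463
C_final = 99.9 - 2.221 * 3.0463 = 93.13%

93.13%


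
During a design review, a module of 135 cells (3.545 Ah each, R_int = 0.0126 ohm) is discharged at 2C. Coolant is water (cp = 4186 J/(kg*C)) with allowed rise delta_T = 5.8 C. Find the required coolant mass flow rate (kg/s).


Step 1: I = 2 * 3.545 = 7.09 A
Step 2: Q_cell = I^2 * R = 7.09^2 * 0.0126 = 0.63338 W
Step 3: Q_total = 135 * 0.63338 = 85.506 W
Step 4: m_dot = Q_total / (cp * dT) = 85.506 / (4186 * 5.8) = 0.003522 kg/s

0.003522 kg/s


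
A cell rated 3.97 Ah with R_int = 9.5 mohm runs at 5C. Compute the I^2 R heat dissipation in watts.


Convert: R = 9.5 mohm = 0.0095 ohm
Step 1: I = C_rate * capacity = 5 * 3.97 = 19.85 A
Step 2: Q = I^2 * R = 19.85^2 * 0.0095 = 394.02 * 0.0095 = 3.743 W

3.743 W


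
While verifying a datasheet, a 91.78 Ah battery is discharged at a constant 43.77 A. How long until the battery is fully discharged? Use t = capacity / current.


t = capacity / current = 91.78 / 43.77 = 2.097 hr

2.097 hr


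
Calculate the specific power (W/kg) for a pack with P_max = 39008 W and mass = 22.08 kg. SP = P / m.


SP = P / m = 39008 / 22.08 = 1767 W/kg

1767 W/kg


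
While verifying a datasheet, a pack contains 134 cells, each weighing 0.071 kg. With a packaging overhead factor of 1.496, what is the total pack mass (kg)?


Cell mass sum = 134 * 0.071 = 9.514 kg
With overhead 1.496: m_pack = 9.514 * 1.496 = 14.23 kg

14.23 kg


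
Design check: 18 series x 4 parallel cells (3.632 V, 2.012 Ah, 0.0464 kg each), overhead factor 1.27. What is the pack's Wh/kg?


Step 1: V_pack = 18 * 3.632 = 65.376 V
Step 2: C_pack = 4 * 2.012 = 8.048 Ah
Step 3: E_pack = V_pack * C_pack = 65.376 * 8.048 = 526.15 Wh
Step 4: m_pack = 18 * 4 * 0.0464 * 1.27 = 4.2428 kg
Step 5: ED = E_pack / m_pack = 526.15 / 4.2428 = 124.0 Wh/kg

124.0 Wh/kg


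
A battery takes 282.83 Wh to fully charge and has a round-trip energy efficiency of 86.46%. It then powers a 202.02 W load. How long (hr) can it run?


Step 1: E_discharge = eta/100 * E_charge = 86.46/100 * 282.83 = 244.53 Wh
Step 2: t = E_discharge / P = 244.53 / 202.02 = 1.210 hr

1.210 hr


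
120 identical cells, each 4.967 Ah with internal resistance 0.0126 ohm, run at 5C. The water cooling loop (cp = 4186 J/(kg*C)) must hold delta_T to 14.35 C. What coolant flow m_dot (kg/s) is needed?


Step 1: I = 5 * 4.967 = 24.835 A
Step 2: Q_cell = I^2 * R = 24.835^2 * 0.0126 = 7.7714 W
Step 3: Q_total = 120 * 7.7714 = 932.57 W
Step 4: m_dot = Q_total / (cp * dT) = 932.57 / (4186 * 14.35) = 0.01552 kg/s

0.01552 kg/s


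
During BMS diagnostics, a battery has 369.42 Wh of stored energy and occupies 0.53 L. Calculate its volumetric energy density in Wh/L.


ED = E / V = 369.42 / 0.53 = 697.0 Wh/L

697.0 Wh/L


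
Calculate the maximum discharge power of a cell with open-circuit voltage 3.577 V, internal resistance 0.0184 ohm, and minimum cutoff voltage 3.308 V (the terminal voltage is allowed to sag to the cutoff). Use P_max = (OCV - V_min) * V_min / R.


dV = OCV - V_min = 0.269 V (so I_max = dV / R)
P_max = dV * V_min / R = 0.269 * 3.308 / 0.0184 = 48.36 W

48.36 W


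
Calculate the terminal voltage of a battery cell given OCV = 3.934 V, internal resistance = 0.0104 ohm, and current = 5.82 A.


IR drop = 5.82 * 0.0104 = 0.060528 V
V = 3.934 - 0.060528 = 3.873 V

3.873 V


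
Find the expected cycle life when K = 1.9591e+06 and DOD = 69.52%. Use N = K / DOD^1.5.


DOD^1.5 = 579.65
N = K / DOD^1.5 = 1.9591e+06 / 579.65 = 3380

3380 cycles


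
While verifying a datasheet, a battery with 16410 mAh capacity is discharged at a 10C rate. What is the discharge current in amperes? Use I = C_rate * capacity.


Convert: capacity = 16410 mAh = 16.41 Ah
At 10C: I = 10 * 16.41 Ah = 164.1 A

164.1 A


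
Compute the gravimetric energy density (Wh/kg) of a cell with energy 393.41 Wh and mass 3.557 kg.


ED = E / m = 393.41 / 3.557 = 110.6 Wh/kg

110.6 Wh/kg


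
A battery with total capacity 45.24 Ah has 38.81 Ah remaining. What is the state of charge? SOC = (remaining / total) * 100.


SOC% = 38.81 / 45.24 * 100 = 85.79%

85.79%


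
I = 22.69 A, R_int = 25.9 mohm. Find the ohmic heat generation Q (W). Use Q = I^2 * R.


Convert: R = 25.9 mohm = 0.0259 ohm
I^2 = 514.84
Q = 514.84 * 0.0259 = 13.33 W

13.33 W


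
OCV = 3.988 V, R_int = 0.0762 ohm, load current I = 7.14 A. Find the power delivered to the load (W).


Step 1: V_terminal = OCV - I*R = 3.988 - 7.14 * 0.0762 = 3.4439 V
Step 2: P_out = V_terminal * I = 3.4439 * 7.14 = 24.59 W

24.59 W


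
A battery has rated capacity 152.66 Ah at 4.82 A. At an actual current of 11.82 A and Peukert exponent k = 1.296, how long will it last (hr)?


t_rated = C / I_rated = 152.66 / 4.82 = 31.672 hr
(I_rated/I)^k = (0.40778)^1.296 = 0.31269
t = t_rated * (I_rated/I)^k = 31.672 * 0.31269 = 9.904 hr

9.904 hr


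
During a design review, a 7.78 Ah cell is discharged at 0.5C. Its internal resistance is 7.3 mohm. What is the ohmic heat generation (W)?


Convert: R = 7.3 mohm = 0.0073 ohm
Step 1: I = C_rate * capacity = 0.5 * 7.78 = 3.89 A
Step 2: Q = I^2 * R = 3.89^2 * 0.0073 = 15.132 * 0.0073 = 0.1105 W

0.1105 W


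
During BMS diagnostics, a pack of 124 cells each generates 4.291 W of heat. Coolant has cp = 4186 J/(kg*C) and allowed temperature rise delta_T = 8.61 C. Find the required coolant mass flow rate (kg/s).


Q_total = 124 * 4.291 = 532.08 W
m_dot = Q_total / (cp * dT) = 532.08 / (4186 * 8.61) = 0.01476 kg/s

0.01476 kg/s


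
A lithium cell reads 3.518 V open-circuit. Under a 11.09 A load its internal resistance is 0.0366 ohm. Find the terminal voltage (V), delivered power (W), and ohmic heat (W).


Step 1: V_terminal = OCV - I*R = 3.518 - 11.09 * 0.0366 = 3.1121 V
Step 2: P_out = V_terminal * I = 3.1121 * 11.09 = 34.51 W
Step 3: Q = I^2 * R = 11.09^2 * 0.0366 = 4.501 W

V=3.1121 V, P=34.51 W, Q=4.501 W


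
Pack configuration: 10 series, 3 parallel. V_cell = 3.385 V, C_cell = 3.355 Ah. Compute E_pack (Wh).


V_pack = 10 * 3.385 = 33.85 V
C_pack = 3 * 3.355 = 10.065 Ah
E = V_pack * C_pack = 33.85 * 10.065 = 340.7 Wh

340.7 Wh


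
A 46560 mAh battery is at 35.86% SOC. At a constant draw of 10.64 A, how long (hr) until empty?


Convert: C_total = 46560 mAh = 46.56 Ah
Step 1: remaining = SOC/100 * C_total = 35.86/100 * 46.56 = 16.696 Ah
Step 2: t = remaining / I = 16.696 / 10.64 = 1.569 hr

1.569 hr


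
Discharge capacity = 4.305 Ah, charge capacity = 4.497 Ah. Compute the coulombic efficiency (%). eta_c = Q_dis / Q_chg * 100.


eta_c = Q_dis / Q_chg * 100 = 4.305 / 4.497 * 100 = 95.73%

95.73%


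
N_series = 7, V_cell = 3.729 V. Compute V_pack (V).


Series voltages add: 7 * 3.729 V = 26.103 V

26.103 V


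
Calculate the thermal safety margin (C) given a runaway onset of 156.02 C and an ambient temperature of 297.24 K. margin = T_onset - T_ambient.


Convert: T_ambient = 297.24 K = 24.09 C
margin = 156.02 - 24.09 = 131.93 C

131.93 C


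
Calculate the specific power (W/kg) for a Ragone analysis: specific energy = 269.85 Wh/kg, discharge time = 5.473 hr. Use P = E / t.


Specific power = 269.85 Wh/kg / 5.473 hr = 49.31 W/kg

49.31 W/kg


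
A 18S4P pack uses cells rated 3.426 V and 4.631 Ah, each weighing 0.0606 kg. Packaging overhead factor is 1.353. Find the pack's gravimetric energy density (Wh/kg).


Step 1: V_pack = 18 * 3.426 = 61.668 V
Step 2: C_pack = 4 * 4.631 = 18.524 Ah
Step 3: E_pack = V_pack * C_pack = 61.668 * 18.524 = 1142.3 Wh
Step 4: m_pack = 18 * 4 * 0.0606 * 1.353 = 5.9034 kg
Step 5: ED = E_pack / m_pack = 1142.3 / 5.9034 = 193.5 Wh/kg

193.5 Wh/kg


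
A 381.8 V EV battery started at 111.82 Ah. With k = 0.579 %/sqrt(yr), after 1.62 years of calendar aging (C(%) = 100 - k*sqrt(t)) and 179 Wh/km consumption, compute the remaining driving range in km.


Step 1: capacity retention = 100 - 0.579 * sqrt(1.62) = 100 - 0.579 * 1.2728 = 99.263%
Step 2: C_now = 111.82 * 99.263/100 = 111 Ah
Step 3: E_pack = V * C_now = 381.8 * 111 = 42380 Wh
Step 4: range = E_pack / consumption = 42380 / 179 = 236.8 km

236.8 km


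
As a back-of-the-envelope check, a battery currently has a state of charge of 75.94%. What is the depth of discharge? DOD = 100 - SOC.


Complement of SOC: DOD = 100% - 75.94% = 24.06%

24.06%


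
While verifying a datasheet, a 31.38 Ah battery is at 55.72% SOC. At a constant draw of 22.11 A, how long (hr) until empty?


Step 1: remaining = SOC/100 * C_total = 55.72/100 * 31.38 = 17.485 Ah
Step 2: t = remaining / I = 17.485 / 22.11 = 0.7908 hr

0.7908 hr


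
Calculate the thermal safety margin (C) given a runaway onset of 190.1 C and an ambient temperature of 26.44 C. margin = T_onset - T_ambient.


Safety margin = 190.1 C - 26.44 C = 163.66 C

163.66 C


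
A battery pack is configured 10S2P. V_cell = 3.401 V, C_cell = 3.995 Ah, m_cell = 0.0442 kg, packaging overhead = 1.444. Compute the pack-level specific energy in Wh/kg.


Step 1: V_pack = 10 * 3.401 = 34.01 V
Step 2: C_pack = 2 * 3.995 = 7.99 Ah
Step 3: E_pack = V_pack * C_pack = 34.01 * 7.99 = 271.74 Wh
Step 4: m_pack = 10 * 2 * 0.0442 * 1.444 = 1.2765 kg
Step 5: ED = E_pack / m_pack = 271.74 / 1.2765 = 212.9 Wh/kg

212.9 Wh/kg


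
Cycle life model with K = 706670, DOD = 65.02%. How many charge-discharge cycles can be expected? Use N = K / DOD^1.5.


DOD^1.5 = 524.29
N = K / DOD^1.5 = 706670 / 524.29 = 1348

1348 cycles


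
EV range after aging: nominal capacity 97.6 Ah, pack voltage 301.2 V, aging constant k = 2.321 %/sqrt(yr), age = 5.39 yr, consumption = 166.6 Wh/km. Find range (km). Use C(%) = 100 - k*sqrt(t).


Step 1: capacity retention = 100 - 2.321 * sqrt(5.39) = 100 - 2.321 * 2.3216 = 94.612%
Step 2: C_now = 97.6 * 94.612/100 = 92.341 Ah
Step 3: E_pack = V * C_now = 301.2 * 92.341 = 27813 Wh
Step 4: range = E_pack / consumption = 27813 / 166.6 = 166.9 km

166.9 km


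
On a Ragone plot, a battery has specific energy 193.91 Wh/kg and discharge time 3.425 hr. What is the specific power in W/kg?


Specific power = 193.91 Wh/kg / 3.425 hr = 56.62 W/kg

56.62 W/kg


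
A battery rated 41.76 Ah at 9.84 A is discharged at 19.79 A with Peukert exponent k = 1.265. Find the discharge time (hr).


t_rated = C / I_rated = 41.76 / 9.84 = 4.2439 hr
(I_rated/I)^k = (0.49722)^1.265 = 0.41317
t = t_rated * (I_rated/I)^k = 4.2439 * 0.41317 = 1.753 hr

1.753 hr


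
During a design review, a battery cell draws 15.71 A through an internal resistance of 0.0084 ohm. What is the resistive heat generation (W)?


Q = I^2 * R = 15.71^2 * 0.0084 = 2.073 W

2.073 W


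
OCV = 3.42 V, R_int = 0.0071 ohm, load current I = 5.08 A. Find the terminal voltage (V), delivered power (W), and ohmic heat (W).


Step 1: V_terminal = OCV - I*R = 3.42 - 5.08 * 0.0071 = 3.3839 V
Step 2: P_out = V_terminal * I = 3.3839 * 5.08 = 17.19 W
Step 3: Q = I^2 * R = 5.08^2 * 0.0071 = 0.1832 W

V=3.3839 V, P=17.19 W, Q=0.1832 W


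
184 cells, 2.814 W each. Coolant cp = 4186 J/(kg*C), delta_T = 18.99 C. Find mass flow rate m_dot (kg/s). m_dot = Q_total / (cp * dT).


Step 1: Total heat Q = 184 * 2.814 W = 517.78 W
Step 2: denom = cp * dT = 4186 * 18.99 = 79492
Step 3: m_dot = 517.78 / 79492 = 0.006514 kg/s

0.006514 kg/s


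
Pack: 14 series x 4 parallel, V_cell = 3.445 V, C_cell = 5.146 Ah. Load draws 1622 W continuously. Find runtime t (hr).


Step 1: E_pack = Ns * V_cell * Np * C_cell = 14 * 3.445 * 4 * 5.146 = 992.77 Wh
Step 2: t = E_pack / P = 992.77 / 1622 = 0.6121 hr

0.6121 hr


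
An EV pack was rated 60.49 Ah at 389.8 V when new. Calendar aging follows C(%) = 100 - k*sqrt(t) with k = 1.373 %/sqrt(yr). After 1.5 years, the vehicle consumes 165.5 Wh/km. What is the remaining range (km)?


Step 1: capacity retention = 100 - 1.373 * sqrt(1.5) = 100 - 1.373 * 1.2247 = 98.318%
Step 2: C_now = 60.49 * 98.318/100 = 59.473 Ah
Step 3: E_pack = V * C_now = 389.8 * 59.473 = 23183 Wh
Step 4: range = E_pack / consumption = 23183 / 165.5 = 140.1 km

140.1 km


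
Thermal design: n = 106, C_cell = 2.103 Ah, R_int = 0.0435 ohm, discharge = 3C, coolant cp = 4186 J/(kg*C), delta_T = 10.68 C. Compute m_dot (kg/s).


Step 1: I = 3 * 2.103 = 6.309 A
Step 2: Q_cell = I^2 * R = 6.309^2 * 0.0435 = 1.7315 W
Step 3: Q_total = 106 * 1.7315 = 183.54 W
Step 4: m_dot = Q_total / (cp * dT) = 183.54 / (4186 * 10.68) = 0.004105 kg/s

0.004105 kg/s


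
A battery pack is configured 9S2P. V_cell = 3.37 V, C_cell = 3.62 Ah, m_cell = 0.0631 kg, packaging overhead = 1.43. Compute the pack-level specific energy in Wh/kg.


Step 1: V_pack = 9 * 3.37 = 30.33 V
Step 2: C_pack = 2 * 3.62 = 7.24 Ah
Step 3: E_pack = V_pack * C_pack = 30.33 * 7.24 = 219.59 Wh
Step 4: m_pack = 9 * 2 * 0.0631 * 1.43 = 1.6242 kg
Step 5: ED = E_pack / m_pack = 219.59 / 1.6242 = 135.2 Wh/kg

135.2 Wh/kg


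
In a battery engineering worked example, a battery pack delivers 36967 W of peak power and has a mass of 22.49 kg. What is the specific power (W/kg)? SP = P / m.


Specific power = 36967 W / 22.49 kg = 1644 W/kg

1644 W/kg


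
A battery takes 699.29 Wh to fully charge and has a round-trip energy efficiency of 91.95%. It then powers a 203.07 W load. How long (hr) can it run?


Step 1: E_discharge = eta/100 * E_charge = 91.95/100 * 699.29 = 643 Wh
Step 2: t = E_discharge / P = 643 / 203.07 = 3.166 hr

3.166 hr


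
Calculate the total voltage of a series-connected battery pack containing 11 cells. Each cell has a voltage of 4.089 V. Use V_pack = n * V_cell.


V_pack = n * V_cell = 11 * 4.089 = 44.979 V

44.979 V


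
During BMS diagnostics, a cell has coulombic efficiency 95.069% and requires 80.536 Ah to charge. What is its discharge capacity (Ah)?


Q_dis = eta/100 * Q_chg = 95.069/100 * 80.536 = 76.56 Ah

76.56 Ah


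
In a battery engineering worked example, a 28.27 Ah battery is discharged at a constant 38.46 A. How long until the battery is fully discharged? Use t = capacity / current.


Runtime = 28.27 Ah / 38.46 A = 0.7350 hr

0.7350 hr


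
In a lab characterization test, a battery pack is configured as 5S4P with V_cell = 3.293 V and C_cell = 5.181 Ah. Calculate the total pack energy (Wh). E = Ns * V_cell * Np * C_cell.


E = Ns * Vcell * Np * Ccell = 5 * 3.293 * 4 * 5.181 = 341.2 Wh

341.2 Wh


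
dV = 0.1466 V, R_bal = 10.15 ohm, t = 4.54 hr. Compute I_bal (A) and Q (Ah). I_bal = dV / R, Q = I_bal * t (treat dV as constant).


First, Ohm's law: I_bal = 0.1466 V / 10.15 ohm = 0.014443 A
Then Q = I * t = 0.014443 A * 4.54 hr = 0.06557 Ah

I=0.014443 A, Q=0.06557 Ah


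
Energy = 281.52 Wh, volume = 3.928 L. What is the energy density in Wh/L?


ED = E / V = 281.52 / 3.928 = 71.67 Wh/L

71.67 Wh/L


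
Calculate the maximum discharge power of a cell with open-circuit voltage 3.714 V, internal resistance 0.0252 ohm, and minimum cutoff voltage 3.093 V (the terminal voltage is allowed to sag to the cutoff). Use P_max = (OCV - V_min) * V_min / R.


P_max = (OCV - V_min) * V_min / R = (3.714 - 3.093) * 3.093 / 0.0252 = 0.621 * 3.093 / 0.0252 = 76.22 W

76.22 W


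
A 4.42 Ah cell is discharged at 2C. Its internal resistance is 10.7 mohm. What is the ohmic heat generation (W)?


Convert: R = 10.7 mohm = 0.0107 ohm
Step 1: I = C_rate * capacity = 2 * 4.42 = 8.84 A
Step 2: Q = I^2 * R = 8.84^2 * 0.0107 = 78.146 * 0.0107 = 0.8362 W

0.8362 W


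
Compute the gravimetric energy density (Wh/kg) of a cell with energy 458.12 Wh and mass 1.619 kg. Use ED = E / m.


Specific energy = 458.12 Wh / 1.619 kg = 283.0 Wh/kg

283.0 Wh/kg


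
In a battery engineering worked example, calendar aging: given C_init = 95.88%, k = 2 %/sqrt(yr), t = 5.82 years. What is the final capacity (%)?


sqrt(t) = sqrt(5.82) = 2.4125
C_final = 95.88 - 2 * 2.4125 = 91.06%

91.06%


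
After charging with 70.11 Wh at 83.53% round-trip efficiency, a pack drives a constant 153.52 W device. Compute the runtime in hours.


Step 1: E_discharge = eta/100 * E_charge = 83.53/100 * 70.11 = 58.563 Wh
Step 2: t = E_discharge / P = 58.563 / 153.52 = 0.3815 hr

0.3815 hr


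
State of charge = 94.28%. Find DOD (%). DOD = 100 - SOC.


DOD = 100 - SOC = 100 - 94.28 = 5.72%

5.72%


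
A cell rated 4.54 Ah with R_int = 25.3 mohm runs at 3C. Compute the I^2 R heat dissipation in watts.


Convert: R = 25.3 mohm = 0.0253 ohm
Step 1: I = C_rate * capacity = 3 * 4.54 = 13.62 A
Step 2: Q = I^2 * R = 13.62^2 * 0.0253 = 185.5 * 0.0253 = 4.693 W

4.693 W


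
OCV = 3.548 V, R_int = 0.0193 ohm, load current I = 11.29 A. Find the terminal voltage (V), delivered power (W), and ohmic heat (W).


Step 1: V_terminal = OCV - I*R = 3.548 - 11.29 * 0.0193 = 3.3301 V
Step 2: P_out = V_terminal * I = 3.3301 * 11.29 = 37.60 W
Step 3: Q = I^2 * R = 11.29^2 * 0.0193 = 2.460 W

V=3.3301 V, P=37.60 W, Q=2.460 W


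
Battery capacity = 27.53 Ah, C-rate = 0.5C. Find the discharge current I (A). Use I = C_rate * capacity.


I = C_rate * capacity = 0.5 * 27.53 = 13.765 A

13.765 A


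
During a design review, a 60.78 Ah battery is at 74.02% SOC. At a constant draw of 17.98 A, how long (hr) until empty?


Step 1: remaining = SOC/100 * C_total = 74.02/100 * 60.78 = 44.989 Ah
Step 2: t = remaining / I = 44.989 / 17.98 = 2.502 hr

2.502 hr


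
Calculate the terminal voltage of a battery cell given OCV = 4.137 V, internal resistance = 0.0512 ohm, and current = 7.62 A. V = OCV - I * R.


IR drop = 7.62 * 0.0512 = 0.39014 V
V = 4.137 - 0.39014 = 3.747 V

3.747 V


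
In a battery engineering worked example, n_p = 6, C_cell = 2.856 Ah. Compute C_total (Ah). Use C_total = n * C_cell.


Parallel capacities add: 6 * 2.856 Ah = 17.136 Ah

17.136 Ah


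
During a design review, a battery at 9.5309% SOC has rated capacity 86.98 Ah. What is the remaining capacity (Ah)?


remaining = SOC / 100 * total = 9.5309 / 100 * 86.98 = 8.290 Ah

8.290 Ah


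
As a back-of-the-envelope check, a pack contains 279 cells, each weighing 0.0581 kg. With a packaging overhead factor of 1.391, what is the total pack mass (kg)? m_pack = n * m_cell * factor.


Cell mass sum = 279 * 0.0581 = 16.21 kg
With overhead 1.391: m_pack = 16.21 * 1.391 = 22.55 kg

22.55 kg


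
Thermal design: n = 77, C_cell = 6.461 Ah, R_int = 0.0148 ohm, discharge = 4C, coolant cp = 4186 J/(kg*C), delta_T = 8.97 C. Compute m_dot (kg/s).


Step 1: I = 4 * 6.461 = 25.844 A
Step 2: Q_cell = I^2 * R = 25.844^2 * 0.0148 = 9.8851 W
Step 3: Q_total = 77 * 9.8851 = 761.15 W
Step 4: m_dot = Q_total / (cp * dT) = 761.15 / (4186 * 8.97) = 0.02027 kg/s

0.02027 kg/s


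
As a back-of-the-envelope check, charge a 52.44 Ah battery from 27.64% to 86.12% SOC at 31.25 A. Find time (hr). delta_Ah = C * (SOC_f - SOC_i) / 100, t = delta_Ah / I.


delta_Ah = 52.44 * (86.12 - 27.64) / 100 = 30.667 Ah
t = delta_Ah / I = 30.667 / 31.25 = 0.9813 hr

0.9813 hr


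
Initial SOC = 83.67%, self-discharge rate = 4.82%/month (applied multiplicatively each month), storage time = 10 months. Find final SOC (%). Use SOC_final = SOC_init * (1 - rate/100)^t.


Monthly retention factor = 1 - 4.82/100 = 0.9518
Over 10 months: factor^10 = 0.61018
SOC_final = 83.67 * 0.61018 = 51.05%

51.05%


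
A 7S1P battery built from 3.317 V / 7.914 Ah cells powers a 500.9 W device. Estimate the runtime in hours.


Step 1: E_pack = Ns * V_cell * Np * C_cell = 7 * 3.317 * 1 * 7.914 = 183.76 Wh
Step 2: t = E_pack / P = 183.76 / 500.9 = 0.3669 hr

0.3669 hr


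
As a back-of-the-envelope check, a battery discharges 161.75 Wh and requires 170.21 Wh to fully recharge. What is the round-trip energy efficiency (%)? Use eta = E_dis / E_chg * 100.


eta_e = E_dis / E_chg * 100 = 161.75 / 170.21 * 100 = 95.03%

95.03%


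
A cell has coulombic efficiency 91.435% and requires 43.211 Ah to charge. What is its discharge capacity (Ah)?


Q_dis = eta/100 * Q_chg = 91.435/100 * 43.211 = 39.51 Ah

39.51 Ah


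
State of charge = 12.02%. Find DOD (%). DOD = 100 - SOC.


DOD = 100 - SOC = 100 - 12.02 = 87.98%

87.98%


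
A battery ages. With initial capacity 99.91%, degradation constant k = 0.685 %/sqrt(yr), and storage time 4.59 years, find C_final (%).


Step 1: sqrt(4.59 yr) = 2.1424
Step 2: drop = 0.685 * 2.1424 = 1.4675
Step 3: C_final = 99.91 - 1.4675 = 98.44%

98.44%


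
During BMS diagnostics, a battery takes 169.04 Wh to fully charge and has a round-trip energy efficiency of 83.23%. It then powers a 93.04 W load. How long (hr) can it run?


Step 1: E_discharge = eta/100 * E_charge = 83.23/100 * 169.04 = 140.69 Wh
Step 2: t = E_discharge / P = 140.69 / 93.04 = 1.512 hr

1.512 hr


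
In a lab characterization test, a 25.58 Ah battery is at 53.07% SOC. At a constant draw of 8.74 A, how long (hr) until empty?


Step 1: remaining = SOC/100 * C_total = 53.07/100 * 25.58 = 13.575 Ah
Step 2: t = remaining / I = 13.575 / 8.74 = 1.553 hr

1.553 hr


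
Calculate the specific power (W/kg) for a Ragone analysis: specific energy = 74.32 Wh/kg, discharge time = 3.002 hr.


P_specific = E / t = 74.32 / 3.002 = 24.76 W/kg

24.76 W/kg


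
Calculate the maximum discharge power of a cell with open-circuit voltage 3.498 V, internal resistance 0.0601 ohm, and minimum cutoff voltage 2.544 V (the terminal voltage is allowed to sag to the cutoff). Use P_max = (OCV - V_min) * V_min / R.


P_max = (OCV - V_min) * V_min / R = (3.498 - 2.544) * 2.544 / 0.0601 = 0.954 * 2.544 / 0.0601 = 40.38 W

40.38 W


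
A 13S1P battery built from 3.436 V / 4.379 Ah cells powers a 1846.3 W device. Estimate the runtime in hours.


Step 1: E_pack = Ns * V_cell * Np * C_cell = 13 * 3.436 * 1 * 4.379 = 195.6 Wh
Step 2: t = E_pack / P = 195.6 / 1846.3 = 0.1059 hr

0.1059 hr


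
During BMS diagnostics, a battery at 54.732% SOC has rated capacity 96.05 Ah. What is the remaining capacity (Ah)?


remaining = SOC / 100 * total = 54.732 / 100 * 96.05 = 52.57 Ah

52.57 Ah


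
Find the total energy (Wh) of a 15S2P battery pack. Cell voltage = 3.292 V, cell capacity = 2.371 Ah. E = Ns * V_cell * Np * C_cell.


E = Ns * Vcell * Np * Ccell = 15 * 3.292 * 2 * 2.371 = 234.2 Wh

234.2 Wh


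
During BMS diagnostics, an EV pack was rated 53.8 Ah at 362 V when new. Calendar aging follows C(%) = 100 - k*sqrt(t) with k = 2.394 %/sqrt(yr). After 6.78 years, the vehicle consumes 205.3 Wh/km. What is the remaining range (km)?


Step 1: capacity retention = 100 - 2.394 * sqrt(6.78) = 100 - 2.394 * 2.6038 = 93.767%
Step 2: C_now = 53.8 * 93.767/100 = 50.447 Ah
Step 3: E_pack = V * C_now = 362 * 50.447 = 18262 Wh
Step 4: range = E_pack / consumption = 18262 / 205.3 = 88.95 km

88.95 km


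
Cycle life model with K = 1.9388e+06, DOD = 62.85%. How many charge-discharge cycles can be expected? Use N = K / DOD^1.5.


DOD^1.5 = 498.26
N = K / DOD^1.5 = 1.9388e+06 / 498.26 = 3891

3891 cycles


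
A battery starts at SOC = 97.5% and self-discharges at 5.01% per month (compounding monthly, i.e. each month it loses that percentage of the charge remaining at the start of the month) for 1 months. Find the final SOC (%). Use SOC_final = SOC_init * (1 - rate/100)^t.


decay = (1 - 5.01/100)^1 = 0.9499
SOC_final = 97.5 * 0.9499 = 92.62%

92.62%


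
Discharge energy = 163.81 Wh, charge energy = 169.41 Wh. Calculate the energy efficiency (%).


Round-trip efficiency = 163.81/169.41 * 100% = 96.69%

96.69%


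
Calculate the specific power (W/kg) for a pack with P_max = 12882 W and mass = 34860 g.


Convert: m = 34860 g = 34.86 kg
Specific power = 12882 W / 34.86 kg = 369.5 W/kg

369.5 W/kg


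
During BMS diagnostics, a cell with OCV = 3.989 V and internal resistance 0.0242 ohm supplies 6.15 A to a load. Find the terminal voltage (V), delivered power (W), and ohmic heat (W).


Step 1: V_terminal = OCV - I*R = 3.989 - 6.15 * 0.0242 = 3.8402 V
Step 2: P_out = V_terminal * I = 3.8402 * 6.15 = 23.62 W
Step 3: Q = I^2 * R = 6.15^2 * 0.0242 = 0.9153 W

V=3.8402 V, P=23.62 W, Q=0.9153 W


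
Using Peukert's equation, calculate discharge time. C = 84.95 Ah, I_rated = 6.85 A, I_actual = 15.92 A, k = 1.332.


Step 1: t_rated = C / I_rated = 84.95 / 6.85 = 12.401 hr
Step 2: ratio = 6.85 / 15.92 = 0.43028
Step 3: ratio^k = 0.43028^1.332 = 0.3252
Step 4: t = t_rated * ratio^k = 12.401 * 0.3252 = 4.033 hr

4.033 hr


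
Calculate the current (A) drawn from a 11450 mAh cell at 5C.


Convert: capacity = 11450 mAh = 11.45 Ah
At 5C: I = 5 * 11.45 Ah = 57.25 A

57.25 A


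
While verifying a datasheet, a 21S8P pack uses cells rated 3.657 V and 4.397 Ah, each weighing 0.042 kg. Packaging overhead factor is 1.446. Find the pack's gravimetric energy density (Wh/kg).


Step 1: V_pack = 21 * 3.657 = 76.797 V
Step 2: C_pack = 8 * 4.397 = 35.176 Ah
Step 3: E_pack = V_pack * C_pack = 76.797 * 35.176 = 2701.4 Wh
Step 4: m_pack = 21 * 8 * 0.042 * 1.446 = 10.203 kg
Step 5: ED = E_pack / m_pack = 2701.4 / 10.203 = 264.8 Wh/kg

264.8 Wh/kg


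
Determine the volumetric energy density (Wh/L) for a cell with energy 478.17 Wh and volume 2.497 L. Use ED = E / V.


ED = E / V = 478.17 / 2.497 = 191.5 Wh/L

191.5 Wh/L


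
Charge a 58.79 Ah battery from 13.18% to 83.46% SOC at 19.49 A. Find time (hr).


delta_Ah = 58.79 * (83.46 - 13.18) / 100 = 41.318 Ah
t = delta_Ah / I = 41.318 / 19.49 = 2.120 hr

2.120 hr


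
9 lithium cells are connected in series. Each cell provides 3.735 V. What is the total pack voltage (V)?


With 9 cells in series at 3.735 V each, V_pack = 33.615 V

33.615 V


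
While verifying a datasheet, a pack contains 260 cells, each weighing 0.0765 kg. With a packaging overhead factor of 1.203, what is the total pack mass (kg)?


m_pack = n * m_cell * overhead = 260 * 0.0765 * 1.203 = 23.93 kg

23.93 kg


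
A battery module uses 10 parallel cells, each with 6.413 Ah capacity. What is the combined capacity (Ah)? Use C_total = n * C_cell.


C_total = 10 * 6.413 = 64.13 Ah

64.13 Ah


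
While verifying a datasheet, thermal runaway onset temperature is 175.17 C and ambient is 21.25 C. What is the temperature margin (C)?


margin = T_onset - T_ambient = 175.17 - 21.25 = 153.92 C

153.92 C


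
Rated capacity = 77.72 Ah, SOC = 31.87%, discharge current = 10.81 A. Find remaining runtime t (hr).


Step 1: remaining = SOC/100 * C_total = 31.87/100 * 77.72 = 24.769 Ah
Step 2: t = remaining / I = 24.769 / 10.81 = 2.291 hr

2.291 hr


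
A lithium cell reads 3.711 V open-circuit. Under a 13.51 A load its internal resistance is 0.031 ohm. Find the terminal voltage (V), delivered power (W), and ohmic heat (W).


Step 1: V_terminal = OCV - I*R = 3.711 - 13.51 * 0.031 = 3.2922 V
Step 2: P_out = V_terminal * I = 3.2922 * 13.51 = 44.48 W
Step 3: Q = I^2 * R = 13.51^2 * 0.031 = 5.658 W

V=3.2922 V, P=44.48 W, Q=5.658 W


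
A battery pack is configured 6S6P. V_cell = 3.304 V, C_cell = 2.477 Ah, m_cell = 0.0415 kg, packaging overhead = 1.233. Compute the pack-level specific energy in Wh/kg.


Step 1: V_pack = 6 * 3.304 = 19.824 V
Step 2: C_pack = 6 * 2.477 = 14.862 Ah
Step 3: E_pack = V_pack * C_pack = 19.824 * 14.862 = 294.62 Wh
Step 4: m_pack = 6 * 6 * 0.0415 * 1.233 = 1.8421 kg
Step 5: ED = E_pack / m_pack = 294.62 / 1.8421 = 159.9 Wh/kg

159.9 Wh/kg


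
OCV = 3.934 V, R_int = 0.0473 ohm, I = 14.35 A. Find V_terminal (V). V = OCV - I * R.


V = OCV - I*R = 3.934 - 14.35 * 0.0473 = 3.255 V

3.255 V


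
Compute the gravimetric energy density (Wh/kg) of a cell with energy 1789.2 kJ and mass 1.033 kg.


Convert: E = 1789.2 kJ = 497 Wh
ED = E / m = 497 / 1.033 = 481.1 Wh/kg

481.1 Wh/kg


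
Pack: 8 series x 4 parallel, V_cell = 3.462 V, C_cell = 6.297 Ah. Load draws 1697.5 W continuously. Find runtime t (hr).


Step 1: E_pack = Ns * V_cell * Np * C_cell = 8 * 3.462 * 4 * 6.297 = 697.61 Wh
Step 2: t = E_pack / P = 697.61 / 1697.5 = 0.4110 hr

0.4110 hr


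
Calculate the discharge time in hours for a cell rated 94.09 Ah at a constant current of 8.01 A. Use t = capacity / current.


Runtime = 94.09 Ah / 8.01 A = 11.75 hr

11.75 hr


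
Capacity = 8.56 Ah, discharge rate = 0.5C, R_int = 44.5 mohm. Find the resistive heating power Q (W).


Convert: R = 44.5 mohm = 0.0445 ohm
Step 1: I = C_rate * capacity = 0.5 * 8.56 = 4.28 A
Step 2: Q = I^2 * R = 4.28^2 * 0.0445 = 18.318 * 0.0445 = 0.8152 W

0.8152 W


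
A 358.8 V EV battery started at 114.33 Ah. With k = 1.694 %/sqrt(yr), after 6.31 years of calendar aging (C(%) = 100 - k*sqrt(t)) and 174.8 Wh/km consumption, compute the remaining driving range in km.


Step 1: capacity retention = 100 - 1.694 * sqrt(6.31) = 100 - 1.694 * 2.512 = 95.745%
Step 2: C_now = 114.33 * 95.745/100 = 109.47 Ah
Step 3: E_pack = V * C_now = 358.8 * 109.47 = 39278 Wh
Step 4: range = E_pack / consumption = 39278 / 174.8 = 224.7 km

224.7 km


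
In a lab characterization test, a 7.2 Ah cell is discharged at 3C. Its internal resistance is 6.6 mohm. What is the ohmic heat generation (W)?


Convert: R = 6.6 mohm = 0.0066 ohm
Step 1: I = C_rate * capacity = 3 * 7.2 = 21.6 A
Step 2: Q = I^2 * R = 21.6^2 * 0.0066 = 466.56 * 0.0066 = 3.079 W

3.079 W


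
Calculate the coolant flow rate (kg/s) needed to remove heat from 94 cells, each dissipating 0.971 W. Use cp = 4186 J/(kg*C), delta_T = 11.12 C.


Step 1: Total heat Q = 94 * 0.971 W = 91.274 W
Step 2: denom = cp * dT = 4186 * 11.12 = 46548
Step 3: m_dot = 91.274 / 46548 = 0.001961 kg/s

0.001961 kg/s


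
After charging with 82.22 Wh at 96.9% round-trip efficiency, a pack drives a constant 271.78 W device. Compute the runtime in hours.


Step 1: E_discharge = eta/100 * E_charge = 96.9/100 * 82.22 = 79.671 Wh
Step 2: t = E_discharge / P = 79.671 / 271.78 = 0.2931 hr

0.2931 hr


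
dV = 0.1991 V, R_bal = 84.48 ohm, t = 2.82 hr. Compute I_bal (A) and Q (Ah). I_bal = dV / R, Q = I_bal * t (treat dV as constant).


First, Ohm's law: I_bal = 0.1991 V / 84.48 ohm = 0.0023568 A
Then Q = I * t = 0.0023568 A * 2.82 hr = 0.006646 Ah

I=0.0023568 A, Q=0.006646 Ah


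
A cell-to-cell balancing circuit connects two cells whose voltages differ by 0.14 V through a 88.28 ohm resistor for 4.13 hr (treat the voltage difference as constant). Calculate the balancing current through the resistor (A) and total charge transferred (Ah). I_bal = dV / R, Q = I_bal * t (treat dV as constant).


I_bal = dV / R = 0.14 / 88.28 = 0.0015859 A
Q = I_bal * t = 0.0015859 * 4.13 = 0.006550 Ah

I=0.0015859 A, Q=0.006550 Ah


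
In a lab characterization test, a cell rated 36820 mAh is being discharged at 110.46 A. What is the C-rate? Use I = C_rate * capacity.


Convert: capacity = 36820 mAh = 36.82 Ah
C_rate = I / capacity = 110.46 / 36.82 = 3C

3C


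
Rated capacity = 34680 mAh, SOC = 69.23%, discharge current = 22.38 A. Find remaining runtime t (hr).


Convert: C_total = 34680 mAh = 34.68 Ah
Step 1: remaining = SOC/100 * C_total = 69.23/100 * 34.68 = 24.009 Ah
Step 2: t = remaining / I = 24.009 / 22.38 = 1.073 hr

1.073 hr


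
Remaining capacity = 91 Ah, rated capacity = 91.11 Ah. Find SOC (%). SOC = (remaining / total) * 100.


SOC = (remaining / total) * 100 = (91 / 91.11) * 100 = 99.88%

99.88%


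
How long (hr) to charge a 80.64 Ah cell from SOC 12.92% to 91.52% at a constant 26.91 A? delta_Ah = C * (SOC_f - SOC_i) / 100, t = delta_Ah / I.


delta_Ah = 80.64 * (91.52 - 12.92) / 100 = 63.383 Ah
t = delta_Ah / I = 63.383 / 26.91 = 2.355 hr

2.355 hr


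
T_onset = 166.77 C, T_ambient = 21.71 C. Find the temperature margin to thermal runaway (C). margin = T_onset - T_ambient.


Safety margin = 166.77 C - 21.71 C = 145.06 C

145.06 C


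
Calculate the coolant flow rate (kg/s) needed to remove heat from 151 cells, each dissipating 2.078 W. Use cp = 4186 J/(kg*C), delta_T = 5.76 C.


Q_total = 151 * 2.078 = 313.78 W
m_dot = Q_total / (cp * dT) = 313.78 / (4186 * 5.76) = 0.01301 kg/s

0.01301 kg/s


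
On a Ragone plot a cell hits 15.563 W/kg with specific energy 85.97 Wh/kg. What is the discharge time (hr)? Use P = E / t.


t = E / P = 85.97 / 15.563 = 5.524 hr

5.524 hr


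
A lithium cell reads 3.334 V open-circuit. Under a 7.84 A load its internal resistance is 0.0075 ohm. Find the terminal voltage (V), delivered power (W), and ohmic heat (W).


Step 1: V_terminal = OCV - I*R = 3.334 - 7.84 * 0.0075 = 3.2752 V
Step 2: P_out = V_terminal * I = 3.2752 * 7.84 = 25.68 W
Step 3: Q = I^2 * R = 7.84^2 * 0.0075 = 0.4610 W

V=3.2752 V, P=25.68 W, Q=0.4610 W


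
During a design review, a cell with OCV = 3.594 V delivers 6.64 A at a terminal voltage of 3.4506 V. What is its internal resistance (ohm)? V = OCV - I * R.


R = (OCV - V) / I = (3.594 - 3.4506) / 6.64 = 0.02160 ohm

0.02160 ohm


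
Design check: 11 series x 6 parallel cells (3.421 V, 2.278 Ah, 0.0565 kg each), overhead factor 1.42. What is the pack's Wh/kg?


Step 1: V_pack = 11 * 3.421 = 37.631 V
Step 2: C_pack = 6 * 2.278 = 13.668 Ah
Step 3: E_pack = V_pack * C_pack = 37.631 * 13.668 = 514.34 Wh
Step 4: m_pack = 11 * 6 * 0.0565 * 1.42 = 5.2952 kg
Step 5: ED = E_pack / m_pack = 514.34 / 5.2952 = 97.13 Wh/kg

97.13 Wh/kg


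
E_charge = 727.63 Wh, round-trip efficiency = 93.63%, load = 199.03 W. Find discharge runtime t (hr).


Step 1: E_discharge = eta/100 * E_charge = 93.63/100 * 727.63 = 681.28 Wh
Step 2: t = E_discharge / P = 681.28 / 199.03 = 3.423 hr

3.423 hr


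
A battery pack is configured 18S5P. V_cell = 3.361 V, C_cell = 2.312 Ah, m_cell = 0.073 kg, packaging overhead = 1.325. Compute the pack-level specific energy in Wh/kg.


Step 1: V_pack = 18 * 3.361 = 60.498 V
Step 2: C_pack = 5 * 2.312 = 11.56 Ah
Step 3: E_pack = V_pack * C_pack = 60.498 * 11.56 = 699.36 Wh
Step 4: m_pack = 18 * 5 * 0.073 * 1.325 = 8.7053 kg
Step 5: ED = E_pack / m_pack = 699.36 / 8.7053 = 80.34 Wh/kg

80.34 Wh/kg


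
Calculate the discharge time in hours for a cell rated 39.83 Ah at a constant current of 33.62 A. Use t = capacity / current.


t = capacity / current = 39.83 / 33.62 = 1.185 hr

1.185 hr


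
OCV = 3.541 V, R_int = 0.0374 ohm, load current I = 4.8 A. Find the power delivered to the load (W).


Step 1: V_terminal = OCV - I*R = 3.541 - 4.8 * 0.0374 = 3.3615 V
Step 2: P_out = V_terminal * I = 3.3615 * 4.8 = 16.14 W

16.14 W


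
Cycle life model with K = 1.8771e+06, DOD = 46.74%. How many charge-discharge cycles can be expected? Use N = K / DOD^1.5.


DOD^1.5 = 319.55
N = K / DOD^1.5 = 1.8771e+06 / 319.55 = 5874

5874 cycles


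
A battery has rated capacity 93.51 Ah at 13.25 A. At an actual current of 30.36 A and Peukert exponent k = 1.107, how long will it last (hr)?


Step 1: t_rated = C / I_rated = 93.51 / 13.25 = 7.0574 hr
Step 2: ratio = 13.25 / 30.36 = 0.43643
Step 3: ratio^k = 0.43643^1.107 = 0.39938
Step 4: t = t_rated * ratio^k = 7.0574 * 0.39938 = 2.819 hr

2.819 hr


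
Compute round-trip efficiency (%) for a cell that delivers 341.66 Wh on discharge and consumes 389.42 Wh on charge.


Round-trip efficiency = 341.66/389.42 * 100% = 87.74%

87.74%


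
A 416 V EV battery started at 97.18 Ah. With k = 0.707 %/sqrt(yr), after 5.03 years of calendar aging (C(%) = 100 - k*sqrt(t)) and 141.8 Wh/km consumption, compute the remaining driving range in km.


Step 1: capacity retention = 100 - 0.707 * sqrt(5.03) = 100 - 0.707 * 2.2428 = 98.414%
Step 2: C_now = 97.18 * 98.414/100 = 95.639 Ah
Step 3: E_pack = V * C_now = 416 * 95.639 = 39786 Wh
Step 4: range = E_pack / consumption = 39786 / 141.8 = 280.6 km

280.6 km


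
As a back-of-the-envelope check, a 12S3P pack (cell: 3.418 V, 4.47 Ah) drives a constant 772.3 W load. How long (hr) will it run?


Step 1: E_pack = Ns * V_cell * Np * C_cell = 12 * 3.418 * 3 * 4.47 = 550.02 Wh
Step 2: t = E_pack / P = 550.02 / 772.3 = 0.7122 hr

0.7122 hr


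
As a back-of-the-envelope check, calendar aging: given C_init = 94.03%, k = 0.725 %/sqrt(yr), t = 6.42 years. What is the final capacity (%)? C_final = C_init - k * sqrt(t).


sqrt(t) = sqrt(6.42) = 2.5338
C_final = 94.03 - 0.725 * 2.5338 = 92.19%

92.19%


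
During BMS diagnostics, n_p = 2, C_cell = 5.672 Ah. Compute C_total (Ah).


C_total = 2 * 5.672 = 11.344 Ah

11.344 Ah


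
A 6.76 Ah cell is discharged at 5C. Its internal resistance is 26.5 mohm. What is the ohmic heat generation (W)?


Convert: R = 26.5 mohm = 0.0265 ohm
Step 1: I = C_rate * capacity = 5 * 6.76 = 33.8 A
Step 2: Q = I^2 * R = 33.8^2 * 0.0265 = 1142.4 * 0.0265 = 30.27 W

30.27 W


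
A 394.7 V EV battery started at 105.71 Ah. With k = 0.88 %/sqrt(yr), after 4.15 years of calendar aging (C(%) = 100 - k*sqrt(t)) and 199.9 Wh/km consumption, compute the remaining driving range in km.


Step 1: capacity retention = 100 - 0.88 * sqrt(4.15) = 100 - 0.88 * 2.0372 = 98.207%
Step 2: C_now = 105.71 * 98.207/100 = 103.81 Ah
Step 3: E_pack = V * C_now = 394.7 * 103.81 = 40974 Wh
Step 4: range = E_pack / consumption = 40974 / 199.9 = 205.0 km

205.0 km


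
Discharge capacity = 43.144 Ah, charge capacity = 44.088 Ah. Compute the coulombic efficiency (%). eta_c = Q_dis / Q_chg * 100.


Coulombic efficiency = 43.144/44.088 * 100% = 97.86%

97.86%


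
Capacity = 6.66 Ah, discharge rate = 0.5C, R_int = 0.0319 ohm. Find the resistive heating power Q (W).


Step 1: I = C_rate * capacity = 0.5 * 6.66 = 3.33 A
Step 2: Q = I^2 * R = 3.33^2 * 0.0319 = 11.089 * 0.0319 = 0.3537 W

0.3537 W


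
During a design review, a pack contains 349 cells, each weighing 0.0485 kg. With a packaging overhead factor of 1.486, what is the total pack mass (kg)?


m_pack = n * m_cell * overhead = 349 * 0.0485 * 1.486 = 25.15 kg

25.15 kg


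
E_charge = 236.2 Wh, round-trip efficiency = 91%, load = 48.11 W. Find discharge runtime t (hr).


Step 1: E_discharge = eta/100 * E_charge = 91/100 * 236.2 = 214.94 Wh
Step 2: t = E_discharge / P = 214.94 / 48.11 = 4.468 hr

4.468 hr


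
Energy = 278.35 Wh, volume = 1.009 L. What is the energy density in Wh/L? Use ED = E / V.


Volumetric ED = 278.35 Wh / 1.009 L = 275.9 Wh/L

275.9 Wh/L
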